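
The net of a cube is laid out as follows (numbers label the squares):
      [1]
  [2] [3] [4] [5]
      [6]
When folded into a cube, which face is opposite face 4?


Net: cross layout. Take square 3 as the base (bottom).
Fold the four squares in the horizontal row up around 3: 2 -> left, 4 -> right, 5 wraps to the top.
Fold 1 and 6 up from 3: 1 -> back, 6 -> front.
Opposite pairs are therefore: (1, 6), (2, 4), (3, 5).
Face 4 is opposite face 2.
face 2


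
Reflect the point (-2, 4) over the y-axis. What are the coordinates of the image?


Transformation: reflection
Original point: (-2, 4)
Rule for reflection over the y-axis: (x, y) -> (-x, y)
Apply: (-2, 4) -> (2, 4)
(2, 4)


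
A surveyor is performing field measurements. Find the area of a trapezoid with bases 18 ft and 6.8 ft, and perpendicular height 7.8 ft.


Shape: trapezoid
Parallel sides a = 18 ft, b = 6.8 ft; Height h = 7.8 ft
Formula: A = (a + b) * h / 2
a + b = 18 + 6.8 = 24.8
A = 24.8 * 7.8 / 2
A = 193.44 / 2
A = 96.72
96.72 ft^2


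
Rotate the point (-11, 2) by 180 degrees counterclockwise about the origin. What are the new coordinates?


Transformation: rotation about the origin
Original point: (-11, 2)
Rule for 180 deg: (x, y) -> (-x, -y)
Apply: (-11, 2) -> (11, -2)
(11, -2)


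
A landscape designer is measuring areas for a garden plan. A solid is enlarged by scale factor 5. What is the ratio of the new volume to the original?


Linear scale factor k = 5
Rule: under a linear scaling by k, volumes scale by k^3.
k^3 = 5 * 5 * 5
k^3 = 25 * 5
k^3 = 125
Volume scales by a factor of 125.
125 (dimensionless)


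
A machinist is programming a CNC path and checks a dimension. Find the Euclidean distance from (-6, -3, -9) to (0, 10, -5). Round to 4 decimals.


3D distance between two points
P1 = (-6, -3, -9), P2 = (0, 10, -5)
Formula: d = sqrt((x2-x1)^2 + (y2-y1)^2 + (z2-z1)^2)
dx = 0 - -6 = 6
dy = 10 - -3 = 13
dz = -5 - -9 = 4
dx^2 + dy^2 + dz^2 = 36 + 169 + 16 = 221
d = sqrt(221)
d = 14.8661
14.8661 units


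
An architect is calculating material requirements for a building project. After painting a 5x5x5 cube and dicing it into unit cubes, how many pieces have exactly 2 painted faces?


Large cube: 5 x 5 x 5, cut into unit cubes.
n = 5, so n - 2 = 3
Cubes with 2 painted faces lie along the edges, excluding corners.
A cube has 12 edges; each contributes (n - 2) = 3 such cubes.
Count = 12 * 3 = 36
36 unit cubes


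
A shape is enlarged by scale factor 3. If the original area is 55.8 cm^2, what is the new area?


Linear scale factor k = 3
Original area = 55.8 cm^2
Rule: under a linear scaling by k, areas scale by k^2.
k^2 = 3^2 = 9
New area = 55.8 * 9
New area = 502.2
502.2 cm^2


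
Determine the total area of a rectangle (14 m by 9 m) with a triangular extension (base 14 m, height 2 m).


Composite shape: rectangle + triangle
Rectangle area = 14 * 9 = 126
Triangle area = 0.5 * 14 * 2 = 14
Total = 126 + 14
Total = 140
140 m^2


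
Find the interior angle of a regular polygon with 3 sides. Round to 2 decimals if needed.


Shape: regular triangle (3 sides)
Formula: interior angle = (n - 2) * 180 / n
(n - 2) = 1
(n - 2) * 180 = 180
angle = 180 / 3
angle = 60
60 degrees


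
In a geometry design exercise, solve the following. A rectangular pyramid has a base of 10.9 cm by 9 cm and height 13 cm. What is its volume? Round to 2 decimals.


Shape: rectangular pyramid
Base: 10.9 cm x 9 cm, Height h = 13 cm
Formula: V = (1/3) * base_area * h
base_area = 10.9 * 9 = 98.1
base_area * h = 98.1 * 13 = 1275.3
V = 1275.3 / 3
V = 425.1
425.1 cm^3


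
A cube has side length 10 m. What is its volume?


Shape: cube
Side s = 10 m
Formula: V = s^3
V = 10 * 10 * 10
V = 100 * 10
V = 1000
1000 m^3


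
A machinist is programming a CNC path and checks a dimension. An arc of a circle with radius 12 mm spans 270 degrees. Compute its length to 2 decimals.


Shape: circular arc
Radius r = 12 mm, Angle = 270 degrees
Formula: L = (angle/360) * 2 * pi * r
2 * pi * r = 24 * pi
L = (270/360) * 24 * pi
L = 18 * pi
L = 56.55
56.55 mm


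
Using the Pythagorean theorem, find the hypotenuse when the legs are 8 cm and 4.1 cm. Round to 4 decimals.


Shape: right triangle
Legs a = 8 cm, b = 4.1 cm
Formula: c = sqrt(a^2 + b^2)
a^2 = 64, b^2 = 16.81
a^2 + b^2 = 80.81
c = sqrt(80.81)
c = 8.9894
8.9894 cm


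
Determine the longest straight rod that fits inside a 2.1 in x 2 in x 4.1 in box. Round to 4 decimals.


Shape: rectangular box (space diagonal)
l = 2.1 in, w = 2 in, h = 4.1 in
Visualize: the diagonal of the base, then a right triangle with that diagonal and the height.
Formula: d = sqrt(l^2 + w^2 + h^2)
l^2 + w^2 + h^2 = 4.41 + 4 + 16.81 = 25.22
d = sqrt(25.22)
d = 5.022
5.022 in


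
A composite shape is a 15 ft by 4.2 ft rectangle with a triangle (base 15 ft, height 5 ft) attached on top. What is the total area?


Composite shape: rectangle + triangle
Rectangle area = 15 * 4.2 = 63
Triangle area = 0.5 * 15 * 5 = 37.5
Total = 63 + 37.5
Total = 100.5
100.5 ft^2


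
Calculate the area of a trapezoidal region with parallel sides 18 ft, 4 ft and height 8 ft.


Shape: trapezoid
Parallel sides a = 18 ft, b = 4 ft; Height h = 8 ft
Formula: A = (a + b) * h / 2
a + b = 18 + 4 = 22
A = 22 * 8 / 2
A = 176 / 2
A = 88
88 ft^2


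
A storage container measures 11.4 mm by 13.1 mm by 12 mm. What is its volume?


Shape: rectangular prism
l = 11.4 mm, w = 13.1 mm, h = 12 mm
Formula: V = l * w * h
V = 11.4 * 13.1 * 12
V = 149.34 * 12
V = 1792.08
1792.08 mm^3


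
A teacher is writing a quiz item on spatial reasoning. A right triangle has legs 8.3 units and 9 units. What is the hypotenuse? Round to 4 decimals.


Shape: right triangle
Legs a = 8.3 units, b = 9 units
Formula: c = sqrt(a^2 + b^2)
a^2 = 68.89, b^2 = 81
a^2 + b^2 = 149.89
c = sqrt(149.89)
c = 12.243
12.243 units


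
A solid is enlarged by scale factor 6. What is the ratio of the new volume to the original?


Linear scale factor k = 6
Rule: under a linear scaling by k, volumes scale by k^3.
k^3 = 6 * 6 * 6
k^3 = 36 * 6
k^3 = 216
Volume scales by a factor of 216.
216 (dimensionless)


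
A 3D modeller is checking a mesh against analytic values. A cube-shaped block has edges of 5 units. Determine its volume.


Shape: cube
Side s = 5 units
Formula: V = s^3
V = 5 * 5 * 5
V = 25 * 5
V = 125
125 units^3


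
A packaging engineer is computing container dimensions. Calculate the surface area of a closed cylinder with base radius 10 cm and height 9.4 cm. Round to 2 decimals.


Shape: closed cylinder
Radius r = 10 cm, Height h = 9.4 cm
Formula: SA = 2*pi*r^2 + 2*pi*r*h = 2*pi*r*(r + h)
r + h = 19.4
2 * r * (r + h) = 2 * 10 * 19.4 = 388
SA = 388 * pi
SA = 1218.94
1218.94 cm^2


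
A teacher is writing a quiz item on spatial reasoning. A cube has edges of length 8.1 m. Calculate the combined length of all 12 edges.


Shape: cube
Side s = 8.1 m
A cube has 12 edges, all equal.
Formula: total edge length = 12 * s
Total = 12 * 8.1
Total = 97.2
97.2 m


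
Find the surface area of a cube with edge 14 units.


Shape: cube
Side s = 14 units
A cube has 6 square faces.
Formula: SA = 6 * s^2
s^2 = 196
SA = 6 * 196
SA = 1176
1176 units^2


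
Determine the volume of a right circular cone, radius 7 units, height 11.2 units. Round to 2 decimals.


Shape: cone
Radius r = 7 units, Height h = 11.2 units
Formula: V = (1/3) * pi * r^2 * h
r^2 = 49
pi * r^2 * h = pi * 49 * 11.2 = 548.8 * pi
V = 548.8 * pi / 3
V = 574.7
574.7 units^3


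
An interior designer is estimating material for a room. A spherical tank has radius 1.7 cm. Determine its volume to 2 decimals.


Shape: sphere
Radius r = 1.7 cm
Formula: V = (4/3) * pi * r^3
r^3 = 4.913
(4/3) * 4.913 = 6.550667
V = 6.550667 * pi
V = 20.58
20.58 cm^3


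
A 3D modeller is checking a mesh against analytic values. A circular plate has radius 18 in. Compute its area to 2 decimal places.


Shape: circle
Radius r = 18 in
Formula: A = pi * r^2
r^2 = 18^2 = 324
A = pi * 324
A = 1017.88
1017.88 in^2


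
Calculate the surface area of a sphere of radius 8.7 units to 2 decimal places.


Shape: sphere
Radius r = 8.7 units
Formula: SA = 4 * pi * r^2
r^2 = 75.69
SA = 4 * pi * 75.69
SA = 302.76 * pi
SA = 951.15
951.15 units^2


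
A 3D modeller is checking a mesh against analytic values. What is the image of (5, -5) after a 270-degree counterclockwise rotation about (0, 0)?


Transformation: rotation about the origin
Original point: (5, -5)
Rule for 270 deg counterclockwise: (x, y) -> (y, -x)
Apply: (5, -5) -> (-5, -5)
(-5, -5)


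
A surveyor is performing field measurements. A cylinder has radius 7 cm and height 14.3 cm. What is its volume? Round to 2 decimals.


Shape: cylinder
Radius r = 7 cm, Height h = 14.3 cm
Formula: V = pi * r^2 * h
r^2 = 49
V = pi * 49 * 14.3
V = 700.7 * pi
V = 2201.31
2201.31 cm^3


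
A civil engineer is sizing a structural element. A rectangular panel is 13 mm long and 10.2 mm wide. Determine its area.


Shape: rectangle
Length l = 13 mm, Width w = 10.2 mm
Formula: A = l * w
A = 13 * 10.2
A = 132.6
132.6 mm^2


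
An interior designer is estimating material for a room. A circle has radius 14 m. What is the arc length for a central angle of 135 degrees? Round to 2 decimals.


Shape: circular arc
Radius r = 14 m, Angle = 135 degrees
Formula: L = (angle/360) * 2 * pi * r
2 * pi * r = 28 * pi
L = (135/360) * 28 * pi
L = 10.5 * pi
L = 32.99
32.99 m


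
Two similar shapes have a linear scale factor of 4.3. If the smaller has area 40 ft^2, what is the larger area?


Linear scale factor k = 4.3
Original area = 40 ft^2
Rule: under a linear scaling by k, areas scale by k^2.
k^2 = 4.3^2 = 18.49
New area = 40 * 18.49
New area = 739.6
739.6 ft^2


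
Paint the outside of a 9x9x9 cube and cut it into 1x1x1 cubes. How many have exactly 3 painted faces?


Large cube: 9 x 9 x 9, cut into unit cubes.
Cubes with 3 painted faces are at the corners. A cube always has 8 corners.
Count = 8
8 unit cubes


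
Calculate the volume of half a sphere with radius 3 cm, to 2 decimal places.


Shape: hemisphere (half of a sphere)
Radius r = 3 cm
Formula: V = (1/2) * (4/3) * pi * r^3 = (2/3) * pi * r^3
r^3 = 27
(2/3) * 27 = 18
V = 18 * pi
V = 56.55
56.55 cm^3


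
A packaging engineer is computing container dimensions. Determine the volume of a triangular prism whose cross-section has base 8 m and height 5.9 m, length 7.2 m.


Shape: triangular prism
Triangle base = 8 m, triangle height = 5.9 m, prism length L = 7.2 m
Formula: V = (1/2 * b * h_tri) * L
Cross-section area = 0.5 * 8 * 5.9 = 23.6
V = 23.6 * 7.2
V = 169.92
169.92 m^3


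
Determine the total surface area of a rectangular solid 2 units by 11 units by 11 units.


Shape: rectangular prism
l = 2 units, w = 11 units, h = 11 units
Formula: SA = 2(lw + lh + wh)
lw = 22, lh = 22, wh = 121
lw + lh + wh = 165
SA = 2 * 165
SA = 330
330 units^2


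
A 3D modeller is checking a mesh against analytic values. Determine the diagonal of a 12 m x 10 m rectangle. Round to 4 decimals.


Shape: rectangle (diagonal via Pythagoras)
Sides: 12 m and 10 m
Formula: d = sqrt(l^2 + w^2)
l^2 = 144, w^2 = 100
l^2 + w^2 = 244
d = sqrt(244)
d = 15.6205
15.6205 m


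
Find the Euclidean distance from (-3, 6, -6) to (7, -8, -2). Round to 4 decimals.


3D distance between two points
P1 = (-3, 6, -6), P2 = (7, -8, -2)
Formula: d = sqrt((x2-x1)^2 + (y2-y1)^2 + (z2-z1)^2)
dx = 7 - -3 = 10
dy = -8 - 6 = -14
dz = -2 - -6 = 4
dx^2 + dy^2 + dz^2 = 100 + 196 + 16 = 312
d = sqrt(312)
d = 17.6635
17.6635 units


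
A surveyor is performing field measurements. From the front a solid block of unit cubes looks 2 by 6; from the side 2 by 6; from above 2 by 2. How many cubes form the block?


Orthographic views of a solid rectangular block:
Front view 2 x 6 -> length = 2, height = 6
Side view 2 x 6 -> width = 2, height = 6 (consistent)
Top view 2 x 2 -> confirms length = 2, width = 2
The block is 2 x 2 x 6.
Total unit cubes = 2 * 2 * 6 = 24
24 unit cubes


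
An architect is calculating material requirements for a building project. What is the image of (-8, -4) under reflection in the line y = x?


Transformation: reflection
Original point: (-8, -4)
Rule for reflection over y = x: (x, y) -> (y, x)
Apply: (-8, -4) -> (-4, -8)
(-4, -8)


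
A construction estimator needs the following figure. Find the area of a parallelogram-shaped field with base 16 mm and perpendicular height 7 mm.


Shape: parallelogram
Base b = 16 mm, Height h = 7 mm
Formula: A = b * h
A = 16 * 7
A = 112
112 mm^2


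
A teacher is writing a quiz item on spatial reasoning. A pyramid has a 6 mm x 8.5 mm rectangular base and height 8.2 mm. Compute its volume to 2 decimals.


Shape: rectangular pyramid
Base: 6 mm x 8.5 mm, Height h = 8.2 mm
Formula: V = (1/3) * base_area * h
base_area = 6 * 8.5 = 51
base_area * h = 51 * 8.2 = 418.2
V = 418.2 / 3
V = 139.4
139.4 mm^3


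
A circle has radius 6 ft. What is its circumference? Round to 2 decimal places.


Shape: circle
Radius r = 6 ft
Formula: C = 2 * pi * r
C = 2 * pi * 6
C = 12 * pi
C = 37.7
37.7 ft


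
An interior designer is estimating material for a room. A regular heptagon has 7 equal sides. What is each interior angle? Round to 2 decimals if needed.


Shape: regular heptagon (7 sides)
Formula: interior angle = (n - 2) * 180 / n
(n - 2) = 5
(n - 2) * 180 = 900
angle = 900 / 7
angle = 128.57
128.57 degrees


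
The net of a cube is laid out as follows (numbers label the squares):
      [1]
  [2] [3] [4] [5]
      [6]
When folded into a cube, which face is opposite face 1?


Net: cross layout. Take square 3 as the base (bottom).
Fold the four squares in the horizontal row up around 3: 2 -> left, 4 -> right, 5 wraps to the top.
Fold 1 and 6 up from 3: 1 -> back, 6 -> front.
Opposite pairs are therefore: (1, 6), (2, 4), (3, 5).
Face 1 is opposite face 6.
face 6


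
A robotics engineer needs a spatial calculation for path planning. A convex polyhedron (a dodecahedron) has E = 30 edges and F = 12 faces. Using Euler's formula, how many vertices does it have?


Polyhedron: dodecahedron
Euler's formula for convex polyhedra: V - E + F = 2
Given: E = 30 edges and F = 12 faces
Solve for V:
V = 2 + E - F = 2 + 30 - 12 = 20
20 vertices


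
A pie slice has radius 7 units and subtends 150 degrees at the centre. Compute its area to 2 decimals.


Shape: circular sector
Radius r = 7 units, Angle = 150 degrees
Formula: A = (angle/360) * pi * r^2
r^2 = 49
Fraction of circle = 150/360
A = (150/360) * pi * 49
A = 20.416667 * pi
A = 64.14
64.14 units^2


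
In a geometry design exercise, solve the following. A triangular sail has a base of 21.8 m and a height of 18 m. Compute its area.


Shape: triangle
Base b = 21.8 m, Height h = 18 m
Formula: A = (1/2) * b * h
A = 0.5 * 21.8 * 18
A = 0.5 * 392.4
A = 196.2
196.2 m^2


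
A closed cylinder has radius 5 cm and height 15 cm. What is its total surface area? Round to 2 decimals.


Shape: closed cylinder
Radius r = 5 cm, Height h = 15 cm
Formula: SA = 2*pi*r^2 + 2*pi*r*h = 2*pi*r*(r + h)
r + h = 20
2 * r * (r + h) = 2 * 5 * 20 = 200
SA = 200 * pi
SA = 628.32
628.32 cm^2


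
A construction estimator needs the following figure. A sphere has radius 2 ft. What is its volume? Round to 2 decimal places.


Shape: sphere
Radius r = 2 ft
Formula: V = (4/3) * pi * r^3
r^3 = 8
(4/3) * 8 = 10.666667
V = 10.666667 * pi
V = 33.51
33.51 ft^3


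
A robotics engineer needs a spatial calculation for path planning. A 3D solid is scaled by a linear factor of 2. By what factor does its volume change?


Linear scale factor k = 2
Rule: under a linear scaling by k, volumes scale by k^3.
k^3 = 2 * 2 * 2
k^3 = 4 * 2
k^3 = 8
Volume scales by a factor of 8.
8 (dimensionless)


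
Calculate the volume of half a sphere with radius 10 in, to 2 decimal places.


Shape: hemisphere (half of a sphere)
Radius r = 10 in
Formula: V = (1/2) * (4/3) * pi * r^3 = (2/3) * pi * r^3
r^3 = 1000
(2/3) * 1000 = 666.666667
V = 666.666667 * pi
V = 2094.4
2094.4 in^3


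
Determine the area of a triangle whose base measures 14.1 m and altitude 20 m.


Shape: triangle
Base b = 14.1 m, Height h = 20 m
Formula: A = (1/2) * b * h
A = 0.5 * 14.1 * 20
A = 0.5 * 282
A = 141
141 m^2


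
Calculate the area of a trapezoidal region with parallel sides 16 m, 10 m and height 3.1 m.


Shape: trapezoid
Parallel sides a = 16 m, b = 10 m; Height h = 3.1 m
Formula: A = (a + b) * h / 2
a + b = 16 + 10 = 26
A = 26 * 3.1 / 2
A = 80.6 / 2
A = 40.3
40.3 m^2


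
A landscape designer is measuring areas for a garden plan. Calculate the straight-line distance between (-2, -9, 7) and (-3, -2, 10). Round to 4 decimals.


3D distance between two points
P1 = (-2, -9, 7), P2 = (-3, -2, 10)
Formula: d = sqrt((x2-x1)^2 + (y2-y1)^2 + (z2-z1)^2)
dx = -3 - -2 = -1
dy = -2 - -9 = 7
dz = 10 - 7 = 3
dx^2 + dy^2 + dz^2 = 1 + 49 + 9 = 59
d = sqrt(59)
d = 7.6811
7.6811 units


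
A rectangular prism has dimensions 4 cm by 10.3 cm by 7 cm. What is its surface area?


Shape: rectangular prism
l = 4 cm, w = 10.3 cm, h = 7 cm
Formula: SA = 2(lw + lh + wh)
lw = 41.2, lh = 28, wh = 72.1
lw + lh + wh = 141.3
SA = 2 * 141.3
SA = 282.6
282.6 cm^2


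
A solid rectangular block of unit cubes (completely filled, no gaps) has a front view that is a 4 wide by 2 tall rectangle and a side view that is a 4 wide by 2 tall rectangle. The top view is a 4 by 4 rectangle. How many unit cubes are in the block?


Orthographic views of a solid rectangular block:
Front view 4 x 2 -> length = 4, height = 2
Side view 4 x 2 -> width = 4, height = 2 (consistent)
Top view 4 x 4 -> confirms length = 4, width = 4
The block is 4 x 4 x 2.
Total unit cubes = 4 * 4 * 2 = 32
32 unit cubes


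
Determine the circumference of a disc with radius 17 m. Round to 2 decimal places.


Shape: circle
Radius r = 17 m
Formula: C = 2 * pi * r
C = 2 * pi * 17
C = 34 * pi
C = 106.81
106.81 m


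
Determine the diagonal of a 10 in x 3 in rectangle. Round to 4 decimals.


Shape: rectangle (diagonal via Pythagoras)
Sides: 10 in and 3 in
Formula: d = sqrt(l^2 + w^2)
l^2 = 100, w^2 = 9
l^2 + w^2 = 109
d = sqrt(109)
d = 10.4403
10.4403 in


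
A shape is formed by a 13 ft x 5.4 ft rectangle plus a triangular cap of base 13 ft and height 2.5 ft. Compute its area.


Composite shape: rectangle + triangle
Rectangle area = 13 * 5.4 = 70.2
Triangle area = 0.5 * 13 * 2.5 = 16.25
Total = 70.2 + 16.25
Total = 86.45
86.45 ft^2


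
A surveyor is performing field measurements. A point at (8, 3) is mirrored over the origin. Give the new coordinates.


Transformation: reflection
Original point: (8, 3)
Rule for reflection through the origin: (x, y) -> (-x, -y)
Apply: (8, 3) -> (-8, -3)
(-8, -3)


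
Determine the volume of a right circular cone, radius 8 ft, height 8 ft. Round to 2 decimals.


Shape: cone
Radius r = 8 ft, Height h = 8 ft
Formula: V = (1/3) * pi * r^2 * h
r^2 = 64
pi * r^2 * h = pi * 64 * 8 = 512 * pi
V = 512 * pi / 3
V = 536.17
536.17 ft^3


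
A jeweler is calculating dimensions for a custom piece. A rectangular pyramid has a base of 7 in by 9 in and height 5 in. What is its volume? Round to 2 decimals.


Shape: rectangular pyramid
Base: 7 in x 9 in, Height h = 5 in
Formula: V = (1/3) * base_area * h
base_area = 7 * 9 = 63
base_area * h = 63 * 5 = 315
V = 315 / 3
V = 105
105 in^3


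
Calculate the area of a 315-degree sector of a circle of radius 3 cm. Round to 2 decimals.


Shape: circular sector
Radius r = 3 cm, Angle = 315 degrees
Formula: A = (angle/360) * pi * r^2
r^2 = 9
Fraction of circle = 315/360
A = (315/360) * pi * 9
A = 7.875 * pi
A = 24.74
24.74 cm^2


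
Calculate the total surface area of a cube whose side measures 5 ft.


Shape: cube
Side s = 5 ft
A cube has 6 square faces.
Formula: SA = 6 * s^2
s^2 = 25
SA = 6 * 25
SA = 150
150 ft^2


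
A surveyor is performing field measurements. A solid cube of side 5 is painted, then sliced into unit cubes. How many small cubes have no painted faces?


Large cube: 5 x 5 x 5, cut into unit cubes.
n = 5, so n - 2 = 3
Unpainted cubes form the interior (n - 2)^3 block.
(n - 2)^3 = 3^3 = 27
27 unit cubes


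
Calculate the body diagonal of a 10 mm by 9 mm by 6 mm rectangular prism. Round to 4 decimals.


Shape: rectangular box (space diagonal)
l = 10 mm, w = 9 mm, h = 6 mm
Visualize: the diagonal of the base, then a right triangle with that diagonal and the height.
Formula: d = sqrt(l^2 + w^2 + h^2)
l^2 + w^2 + h^2 = 100 + 81 + 36 = 217
d = sqrt(217)
d = 14.7309
14.7309 mm


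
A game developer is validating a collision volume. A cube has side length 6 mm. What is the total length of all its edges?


Shape: cube
Side s = 6 mm
A cube has 12 edges, all equal.
Formula: total edge length = 12 * s
Total = 12 * 6
Total = 72
72 mm


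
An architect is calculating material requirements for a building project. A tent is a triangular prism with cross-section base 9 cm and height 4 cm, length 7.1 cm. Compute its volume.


Shape: triangular prism
Triangle base = 9 cm, triangle height = 4 cm, prism length L = 7.1 cm
Formula: V = (1/2 * b * h_tri) * L
Cross-section area = 0.5 * 9 * 4 = 18
V = 18 * 7.1
V = 127.8
127.8 cm^3


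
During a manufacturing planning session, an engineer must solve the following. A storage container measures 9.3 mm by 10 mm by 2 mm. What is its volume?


Shape: rectangular prism
l = 9.3 mm, w = 10 mm, h = 2 mm
Formula: V = l * w * h
V = 9.3 * 10 * 2
V = 93 * 2
V = 186
186 mm^3


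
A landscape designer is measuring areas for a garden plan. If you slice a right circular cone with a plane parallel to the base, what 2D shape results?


Solid: right circular cone
Cutting plane: parallel to the base
Visualize the intersection of the plane with the solid's surface.
The boundary of the cut region is a circle.
circle


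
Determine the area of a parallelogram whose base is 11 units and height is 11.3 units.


Shape: parallelogram
Base b = 11 units, Height h = 11.3 units
Formula: A = b * h
A = 11 * 11.3
A = 124.3
124.3 units^2


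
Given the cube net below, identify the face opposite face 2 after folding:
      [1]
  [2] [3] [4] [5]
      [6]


Net: cross layout. Take square 3 as the base (bottom).
Fold the four squares in the horizontal row up around 3: 2 -> left, 4 -> right, 5 wraps to the top.
Fold 1 and 6 up from 3: 1 -> back, 6 -> front.
Opposite pairs are therefore: (1, 6), (2, 4), (3, 5).
Face 2 is opposite face 4.
face 4


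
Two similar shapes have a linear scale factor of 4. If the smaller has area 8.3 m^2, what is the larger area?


Linear scale factor k = 4
Original area = 8.3 m^2
Rule: under a linear scaling by k, areas scale by k^2.
k^2 = 4^2 = 16
New area = 8.3 * 16
New area = 132.8
132.8 m^2


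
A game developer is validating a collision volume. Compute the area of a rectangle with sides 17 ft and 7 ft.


Shape: rectangle
Length l = 17 ft, Width w = 7 ft
Formula: A = l * w
A = 17 * 7
A = 119
119 ft^2


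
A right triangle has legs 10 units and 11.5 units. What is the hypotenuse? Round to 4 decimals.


Shape: right triangle
Legs a = 10 units, b = 11.5 units
Formula: c = sqrt(a^2 + b^2)
a^2 = 100, b^2 = 132.25
a^2 + b^2 = 232.25
c = sqrt(232.25)
c = 15.2398
15.2398 units


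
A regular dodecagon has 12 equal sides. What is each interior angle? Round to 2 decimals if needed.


Shape: regular dodecagon (12 sides)
Formula: interior angle = (n - 2) * 180 / n
(n - 2) = 10
(n - 2) * 180 = 1800
angle = 1800 / 12
angle = 150
150 degrees


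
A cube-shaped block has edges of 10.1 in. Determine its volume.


Shape: cube
Side s = 10.1 in
Formula: V = s^3
V = 10.1 * 10.1 * 10.1
V = 102.01 * 10.1
V = 1030.301
1030.301 in^3


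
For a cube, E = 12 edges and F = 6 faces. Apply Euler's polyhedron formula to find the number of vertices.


Polyhedron: cube
Euler's formula for convex polyhedra: V - E + F = 2
Given: E = 12 edges and F = 6 faces
Solve for V:
V = 2 + E - F = 2 + 12 - 6 = 8
8 vertices


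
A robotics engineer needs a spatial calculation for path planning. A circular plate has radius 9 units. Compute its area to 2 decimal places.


Shape: circle
Radius r = 9 units
Formula: A = pi * r^2
r^2 = 9^2 = 81
A = pi * 81
A = 254.47
254.47 units^2


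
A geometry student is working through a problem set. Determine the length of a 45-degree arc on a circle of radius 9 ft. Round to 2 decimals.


Shape: circular arc
Radius r = 9 ft, Angle = 45 degrees
Formula: L = (angle/360) * 2 * pi * r
2 * pi * r = 18 * pi
L = (45/360) * 18 * pi
L = 2.25 * pi
L = 7.07
7.07 ft


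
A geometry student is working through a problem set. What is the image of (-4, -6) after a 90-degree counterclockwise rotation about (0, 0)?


Transformation: rotation about the origin
Original point: (-4, -6)
Rule for 90 deg counterclockwise: (x, y) -> (-y, x)
Apply: (-4, -6) -> (6, -4)
(6, -4)


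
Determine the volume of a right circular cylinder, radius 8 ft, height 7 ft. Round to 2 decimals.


Shape: cylinder
Radius r = 8 ft, Height h = 7 ft
Formula: V = pi * r^2 * h
r^2 = 64
V = pi * 64 * 7
V = 448 * pi
V = 1407.43
1407.43 ft^3


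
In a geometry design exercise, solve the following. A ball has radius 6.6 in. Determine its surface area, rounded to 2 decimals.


Shape: sphere
Radius r = 6.6 in
Formula: SA = 4 * pi * r^2
r^2 = 43.56
SA = 4 * pi * 43.56
SA = 174.24 * pi
SA = 547.39
547.39 in^2


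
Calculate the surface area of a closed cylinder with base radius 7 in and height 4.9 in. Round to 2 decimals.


Shape: closed cylinder
Radius r = 7 in, Height h = 4.9 in
Formula: SA = 2*pi*r^2 + 2*pi*r*h = 2*pi*r*(r + h)
r + h = 11.9
2 * r * (r + h) = 2 * 7 * 11.9 = 166.6
SA = 166.6 * pi
SA = 523.39
523.39 in^2


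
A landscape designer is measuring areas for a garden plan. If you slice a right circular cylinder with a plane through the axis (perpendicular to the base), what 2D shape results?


Solid: right circular cylinder
Cutting plane: through the axis (perpendicular to the base)
Visualize the intersection of the plane with the solid's surface.
The boundary of the cut region is a rectangle.
rectangle


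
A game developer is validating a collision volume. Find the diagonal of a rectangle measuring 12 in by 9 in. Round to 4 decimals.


Shape: rectangle (diagonal via Pythagoras)
Sides: 12 in and 9 in
Formula: d = sqrt(l^2 + w^2)
l^2 = 144, w^2 = 81
l^2 + w^2 = 225
d = sqrt(225)
d = 15.0
15 in


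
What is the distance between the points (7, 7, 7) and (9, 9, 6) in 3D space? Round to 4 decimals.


3D distance between two points
P1 = (7, 7, 7), P2 = (9, 9, 6)
Formula: d = sqrt((x2-x1)^2 + (y2-y1)^2 + (z2-z1)^2)
dx = 9 - 7 = 2
dy = 9 - 7 = 2
dz = 6 - 7 = -1
dx^2 + dy^2 + dz^2 = 4 + 4 + 1 = 9
d = sqrt(9)
d = 3.0
3 units


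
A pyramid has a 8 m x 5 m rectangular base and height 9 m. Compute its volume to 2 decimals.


Shape: rectangular pyramid
Base: 8 m x 5 m, Height h = 9 m
Formula: V = (1/3) * base_area * h
base_area = 8 * 5 = 40
base_area * h = 40 * 9 = 360
V = 360 / 3
V = 120
120 m^3


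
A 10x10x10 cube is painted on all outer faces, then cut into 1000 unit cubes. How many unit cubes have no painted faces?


Large cube: 10 x 10 x 10, cut into unit cubes.
n = 10, so n - 2 = 8
Unpainted cubes form the interior (n - 2)^3 block.
(n - 2)^3 = 8^3 = 512
512 unit cubes


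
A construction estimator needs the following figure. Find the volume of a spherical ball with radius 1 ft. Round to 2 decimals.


Shape: sphere
Radius r = 1 ft
Formula: V = (4/3) * pi * r^3
r^3 = 1
(4/3) * 1 = 1.333333
V = 1.333333 * pi
V = 4.19
4.19 ft^3


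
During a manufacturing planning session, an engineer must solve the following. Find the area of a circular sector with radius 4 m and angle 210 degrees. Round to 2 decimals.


Shape: circular sector
Radius r = 4 m, Angle = 210 degrees
Formula: A = (angle/360) * pi * r^2
r^2 = 16
Fraction of circle = 210/360
A = (210/360) * pi * 16
A = 9.333333 * pi
A = 29.32
29.32 m^2


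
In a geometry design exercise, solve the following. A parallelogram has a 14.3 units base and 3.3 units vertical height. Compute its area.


Shape: parallelogram
Base b = 14.3 units, Height h = 3.3 units
Formula: A = b * h
A = 14.3 * 3.3
A = 47.19
47.19 units^2


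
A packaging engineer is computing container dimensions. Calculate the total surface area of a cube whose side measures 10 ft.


Shape: cube
Side s = 10 ft
A cube has 6 square faces.
Formula: SA = 6 * s^2
s^2 = 100
SA = 6 * 100
SA = 600
600 ft^2


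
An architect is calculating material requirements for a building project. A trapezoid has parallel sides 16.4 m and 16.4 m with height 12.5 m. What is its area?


Shape: trapezoid
Parallel sides a = 16.4 m, b = 16.4 m; Height h = 12.5 m
Formula: A = (a + b) * h / 2
a + b = 16.4 + 16.4 = 32.8
A = 32.8 * 12.5 / 2
A = 410 / 2
A = 205
205 m^2


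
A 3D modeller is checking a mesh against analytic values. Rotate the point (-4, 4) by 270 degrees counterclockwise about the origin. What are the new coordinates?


Transformation: rotation about the origin
Original point: (-4, 4)
Rule for 270 deg counterclockwise: (x, y) -> (y, -x)
Apply: (-4, 4) -> (4, 4)
(4, 4)


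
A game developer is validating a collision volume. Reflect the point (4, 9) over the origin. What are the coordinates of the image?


Transformation: reflection
Original point: (4, 9)
Rule for reflection through the origin: (x, y) -> (-x, -y)
Apply: (4, 9) -> (-4, -9)
(-4, -9)


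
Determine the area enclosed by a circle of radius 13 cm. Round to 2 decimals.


Shape: circle
Radius r = 13 cm
Formula: A = pi * r^2
r^2 = 13^2 = 169
A = pi * 169
A = 530.93
530.93 cm^2


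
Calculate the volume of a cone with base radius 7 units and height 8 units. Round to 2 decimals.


Shape: cone
Radius r = 7 units, Height h = 8 units
Formula: V = (1/3) * pi * r^2 * h
r^2 = 49
pi * r^2 * h = pi * 49 * 8 = 392 * pi
V = 392 * pi / 3
V = 410.5
410.5 units^3


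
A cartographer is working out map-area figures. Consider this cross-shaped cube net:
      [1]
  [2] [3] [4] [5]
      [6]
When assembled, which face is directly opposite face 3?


Net: cross layout. Take square 3 as the base (bottom).
Fold the four squares in the horizontal row up around 3: 2 -> left, 4 -> right, 5 wraps to the top.
Fold 1 and 6 up from 3: 1 -> back, 6 -> front.
Opposite pairs are therefore: (1, 6), (2, 4), (3, 5).
Face 3 is opposite face 5.
face 5


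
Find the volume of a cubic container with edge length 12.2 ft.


Shape: cube
Side s = 12.2 ft
Formula: V = s^3
V = 12.2 * 12.2 * 12.2
V = 148.84 * 12.2
V = 1815.848
1815.848 ft^3


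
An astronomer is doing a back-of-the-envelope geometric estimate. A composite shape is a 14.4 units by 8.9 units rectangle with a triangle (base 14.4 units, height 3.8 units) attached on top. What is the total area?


Composite shape: rectangle + triangle
Rectangle area = 14.4 * 8.9 = 128.16
Triangle area = 0.5 * 14.4 * 3.8 = 27.36
Total = 128.16 + 27.36
Total = 155.52
155.52 units^2


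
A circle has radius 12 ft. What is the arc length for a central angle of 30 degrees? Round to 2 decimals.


Shape: circular arc
Radius r = 12 ft, Angle = 30 degrees
Formula: L = (angle/360) * 2 * pi * r
2 * pi * r = 24 * pi
L = (30/360) * 24 * pi
L = 2 * pi
L = 6.28
6.28 ft


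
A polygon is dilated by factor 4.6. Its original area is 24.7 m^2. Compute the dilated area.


Linear scale factor k = 4.6
Original area = 24.7 m^2
Rule: under a linear scaling by k, areas scale by k^2.
k^2 = 4.6^2 = 21.16
New area = 24.7 * 21.16
New area = 522.652
522.652 m^2


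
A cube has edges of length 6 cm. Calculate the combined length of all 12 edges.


Shape: cube
Side s = 6 cm
A cube has 12 edges, all equal.
Formula: total edge length = 12 * s
Total = 12 * 6
Total = 72
72 cm


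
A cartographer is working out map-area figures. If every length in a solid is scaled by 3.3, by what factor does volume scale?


Linear scale factor k = 3.3
Rule: under a linear scaling by k, volumes scale by k^3.
k^3 = 3.3 * 3.3 * 3.3
k^3 = 10.89 * 3.3
k^3 = 35.937
Volume scales by a factor of 35.937.
35.937 (dimensionless)


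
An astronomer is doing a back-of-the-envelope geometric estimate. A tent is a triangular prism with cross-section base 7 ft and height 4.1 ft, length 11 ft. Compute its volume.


Shape: triangular prism
Triangle base = 7 ft, triangle height = 4.1 ft, prism length L = 11 ft
Formula: V = (1/2 * b * h_tri) * L
Cross-section area = 0.5 * 7 * 4.1 = 14.35
V = 14.35 * 11
V = 157.85
157.85 ft^3


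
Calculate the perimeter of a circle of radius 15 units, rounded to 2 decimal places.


Shape: circle
Radius r = 15 units
Formula: C = 2 * pi * r
C = 2 * pi * 15
C = 30 * pi
C = 94.25
94.25 units


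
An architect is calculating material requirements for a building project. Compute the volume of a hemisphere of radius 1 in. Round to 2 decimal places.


Shape: hemisphere (half of a sphere)
Radius r = 1 in
Formula: V = (1/2) * (4/3) * pi * r^3 = (2/3) * pi * r^3
r^3 = 1
(2/3) * 1 = 0.666667
V = 0.666667 * pi
V = 2.09
2.09 in^3


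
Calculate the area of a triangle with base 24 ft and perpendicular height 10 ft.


Shape: triangle
Base b = 24 ft, Height h = 10 ft
Formula: A = (1/2) * b * h
A = 0.5 * 24 * 10
A = 0.5 * 240
A = 120
120 ft^2


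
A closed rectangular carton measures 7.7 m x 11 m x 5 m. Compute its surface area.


Shape: rectangular prism
l = 7.7 m, w = 11 m, h = 5 m
Formula: SA = 2(lw + lh + wh)
lw = 84.7, lh = 38.5, wh = 55
lw + lh + wh = 178.2
SA = 2 * 178.2
SA = 356.4
356.4 m^2


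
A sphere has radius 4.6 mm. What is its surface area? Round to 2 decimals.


Shape: sphere
Radius r = 4.6 mm
Formula: SA = 4 * pi * r^2
r^2 = 21.16
SA = 4 * pi * 21.16
SA = 84.64 * pi
SA = 265.9
265.9 mm^2


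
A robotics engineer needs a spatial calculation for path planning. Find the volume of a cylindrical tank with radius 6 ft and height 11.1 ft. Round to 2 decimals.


Shape: cylinder
Radius r = 6 ft, Height h = 11.1 ft
Formula: V = pi * r^2 * h
r^2 = 36
V = pi * 36 * 11.1
V = 399.6 * pi
V = 1255.38
1255.38 ft^3


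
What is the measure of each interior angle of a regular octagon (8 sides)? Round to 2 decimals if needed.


Shape: regular octagon (8 sides)
Formula: interior angle = (n - 2) * 180 / n
(n - 2) = 6
(n - 2) * 180 = 1080
angle = 1080 / 8
angle = 135
135 degrees


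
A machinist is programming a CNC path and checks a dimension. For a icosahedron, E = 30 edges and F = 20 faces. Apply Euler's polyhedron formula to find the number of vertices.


Polyhedron: icosahedron
Euler's formula for convex polyhedra: V - E + F = 2
Given: E = 30 edges and F = 20 faces
Solve for V:
V = 2 + E - F = 2 + 30 - 20 = 12
12 vertices


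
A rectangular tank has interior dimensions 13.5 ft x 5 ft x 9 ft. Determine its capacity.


Shape: rectangular prism
l = 13.5 ft, w = 5 ft, h = 9 ft
Formula: V = l * w * h
V = 13.5 * 5 * 9
V = 67.5 * 9
V = 607.5
607.5 ft^3


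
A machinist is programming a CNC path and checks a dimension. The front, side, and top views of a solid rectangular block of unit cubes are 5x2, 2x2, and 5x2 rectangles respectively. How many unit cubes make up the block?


Orthographic views of a solid rectangular block:
Front view 5 x 2 -> length = 5, height = 2
Side view 2 x 2 -> width = 2, height = 2 (consistent)
Top view 5 x 2 -> confirms length = 5, width = 2
The block is 5 x 2 x 2.
Total unit cubes = 5 * 2 * 2 = 20
20 unit cubes


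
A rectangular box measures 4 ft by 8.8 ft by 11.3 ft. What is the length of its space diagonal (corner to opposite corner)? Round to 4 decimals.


Shape: rectangular box (space diagonal)
l = 4 ft, w = 8.8 ft, h = 11.3 ft
Visualize: the diagonal of the base, then a right triangle with that diagonal and the height.
Formula: d = sqrt(l^2 + w^2 + h^2)
l^2 + w^2 + h^2 = 16 + 77.44 + 127.69 = 221.13
d = sqrt(221.13)
d = 14.8704
14.8704 ft


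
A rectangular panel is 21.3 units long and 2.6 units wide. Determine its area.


Shape: rectangle
Length l = 21.3 units, Width w = 2.6 units
Formula: A = l * w
A = 21.3 * 2.6
A = 55.38
55.38 units^2


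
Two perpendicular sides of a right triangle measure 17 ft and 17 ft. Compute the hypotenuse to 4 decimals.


Shape: right triangle
Legs a = 17 ft, b = 17 ft
Formula: c = sqrt(a^2 + b^2)
a^2 = 289, b^2 = 289
a^2 + b^2 = 578
c = sqrt(578)
c = 24.0416
24.0416 ft


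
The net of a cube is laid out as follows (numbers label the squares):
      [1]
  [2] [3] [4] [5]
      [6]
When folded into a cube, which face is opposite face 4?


Net: cross layout. Take square 3 as the base (bottom).
Fold the four squares in the horizontal row up around 3: 2 -> left, 4 -> right, 5 wraps to the top.
Fold 1 and 6 up from 3: 1 -> back, 6 -> front.
Opposite pairs are therefore: (1, 6), (2, 4), (3, 5).
Face 4 is opposite face 2.
face 2


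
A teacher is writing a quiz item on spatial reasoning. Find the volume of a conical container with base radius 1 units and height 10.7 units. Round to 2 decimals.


Shape: cone
Radius r = 1 units, Height h = 10.7 units
Formula: V = (1/3) * pi * r^2 * h
r^2 = 1
pi * r^2 * h = pi * 1 * 10.7 = 10.7 * pi
V = 10.7 * pi / 3
V = 11.21
11.21 units^3


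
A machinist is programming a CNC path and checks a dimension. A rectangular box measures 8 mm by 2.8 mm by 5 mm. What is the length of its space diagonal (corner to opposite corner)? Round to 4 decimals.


Shape: rectangular box (space diagonal)
l = 8 mm, w = 2.8 mm, h = 5 mm
Visualize: the diagonal of the base, then a right triangle with that diagonal and the height.
Formula: d = sqrt(l^2 + w^2 + h^2)
l^2 + w^2 + h^2 = 64 + 7.84 + 25 = 96.84
d = sqrt(96.84)
d = 9.8407
9.8407 mm


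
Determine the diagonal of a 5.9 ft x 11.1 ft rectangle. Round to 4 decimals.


Shape: rectangle (diagonal via Pythagoras)
Sides: 5.9 ft and 11.1 ft
Formula: d = sqrt(l^2 + w^2)
l^2 = 34.81, w^2 = 123.21
l^2 + w^2 = 158.02
d = sqrt(158.02)
d = 12.5706
12.5706 ft


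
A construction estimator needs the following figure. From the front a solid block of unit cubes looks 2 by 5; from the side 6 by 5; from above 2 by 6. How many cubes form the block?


Orthographic views of a solid rectangular block:
Front view 2 x 5 -> length = 2, height = 5
Side view 6 x 5 -> width = 6, height = 5 (consistent)
Top view 2 x 6 -> confirms length = 2, width = 6
The block is 2 x 6 x 5.
Total unit cubes = 2 * 6 * 5 = 60
60 unit cubes


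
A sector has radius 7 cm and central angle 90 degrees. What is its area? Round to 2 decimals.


Shape: circular sector
Radius r = 7 cm, Angle = 90 degrees
Formula: A = (angle/360) * pi * r^2
r^2 = 49
Fraction of circle = 90/360
A = (90/360) * pi * 49
A = 12.25 * pi
A = 38.48
38.48 cm^2


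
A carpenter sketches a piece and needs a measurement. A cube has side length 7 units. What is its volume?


Shape: cube
Side s = 7 units
Formula: V = s^3
V = 7 * 7 * 7
V = 49 * 7
V = 343
343 units^3


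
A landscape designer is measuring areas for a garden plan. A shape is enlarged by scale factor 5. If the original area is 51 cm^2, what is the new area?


Linear scale factor k = 5
Original area = 51 cm^2
Rule: under a linear scaling by k, areas scale by k^2.
k^2 = 5^2 = 25
New area = 51 * 25
New area = 1275
1275 cm^2


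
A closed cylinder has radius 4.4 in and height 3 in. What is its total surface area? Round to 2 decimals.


Shape: closed cylinder
Radius r = 4.4 in, Height h = 3 in
Formula: SA = 2*pi*r^2 + 2*pi*r*h = 2*pi*r*(r + h)
r + h = 7.4
2 * r * (r + h) = 2 * 4.4 * 7.4 = 65.12
SA = 65.12 * pi
SA = 204.58
204.58 in^2


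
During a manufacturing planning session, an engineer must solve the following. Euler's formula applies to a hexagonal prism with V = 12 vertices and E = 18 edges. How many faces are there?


Polyhedron: hexagonal prism
Euler's formula for convex polyhedra: V - E + F = 2
Given: V = 12 vertices and E = 18 edges
Solve for F:
F = 2 + E - V = 2 + 18 - 12 = 8
8 faces
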